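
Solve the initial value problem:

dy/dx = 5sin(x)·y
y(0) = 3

General solution: y = Ce^(-5cos(x))
Applying IC y(0) = 3:
Particular solution: y = 3e^(5(1-cos(x)))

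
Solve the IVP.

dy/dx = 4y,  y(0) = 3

General solution: y = Ce^(4x)
Applying IC y(0) = 3:
Particular solution: y = 3e^(4x)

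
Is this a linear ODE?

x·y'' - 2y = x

Yes. Linear (y and its derivatives appear to the first power only, no products of y terms)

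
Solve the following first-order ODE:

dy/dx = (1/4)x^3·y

Separating variables and integrating:
ln|y| = x^4/16 + C

General solution: y = Ce^(x^4/16)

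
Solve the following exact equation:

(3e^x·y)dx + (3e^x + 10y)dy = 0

Verify exactness: ∂M/∂y = ∂N/∂x ✓
Find F(x,y) such that ∂F/∂x = M, ∂F/∂y = N
Solution: 3e^x·y + 5y² = C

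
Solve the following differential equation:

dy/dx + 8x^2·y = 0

Using integrating factor method:

General solution: y = Ce^(-8x^3/3)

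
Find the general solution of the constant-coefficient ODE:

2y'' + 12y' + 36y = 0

Characteristic equation: 2r² + 12r + 36 = 0
Divide by 2: r² + 6r + 18 = 0
Roots: r = -3 ± 3i (complex conjugates)
General solution: y = e^(-3x)(C₁cos(3x) + C₂sin(3x))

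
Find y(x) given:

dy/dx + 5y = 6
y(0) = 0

General solution: y = 6/5 + Ce^(-5x)
Applying y(0) = 0: C = 0 - 6/5 = -6/5
Particular solution: y = 6/5 - (6/5)e^(-5x)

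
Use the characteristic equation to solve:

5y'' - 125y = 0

Characteristic equation: 5r² - 125 = 0
Divide by 5: r² - 25 = 0
Roots: r = 5, -5 (distinct real)
General solution: y = C₁e^(5x) + C₂e^(-5x)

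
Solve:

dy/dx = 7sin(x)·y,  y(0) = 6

General solution: y = Ce^(-7cos(x))
Applying IC y(0) = 6:
Particular solution: y = 6e^(7(1-cos(x)))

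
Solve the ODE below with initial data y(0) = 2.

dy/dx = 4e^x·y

General solution: y = Ce^(4e^x)
Applying IC y(0) = 2:
Particular solution: y = 2e^(4(e^x - 1))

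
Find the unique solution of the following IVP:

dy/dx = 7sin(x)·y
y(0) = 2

General solution: y = Ce^(-7cos(x))
Applying IC y(0) = 2:
Particular solution: y = 2e^(7(1-cos(x)))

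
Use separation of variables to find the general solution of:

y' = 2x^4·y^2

Separating variables and integrating:
-1/y = 2x^5/5 + C

General solution: y^-1 = (-2/5)x^5 + C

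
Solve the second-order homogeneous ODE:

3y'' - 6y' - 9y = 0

Characteristic equation: 3r² - 6r - 9 = 0
Divide by 3: r² - 2r - 3 = 0
Roots: r = 3, -1 (distinct real)
General solution: y = C₁e^(3x) + C₂e^(-x)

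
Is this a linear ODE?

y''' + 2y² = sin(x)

No. Nonlinear (y² term)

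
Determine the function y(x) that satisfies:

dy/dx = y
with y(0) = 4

General solution: y = Ce^x
Applying IC y(0) = 4:
Particular solution: y = 4e^x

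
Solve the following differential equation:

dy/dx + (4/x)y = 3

Using integrating factor method:

General solution: y = (3/5)x + Cx^(-4)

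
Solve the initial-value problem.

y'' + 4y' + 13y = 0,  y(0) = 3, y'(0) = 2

General solution: y = e^(-2x)(C₁cos(3x) + C₂sin(3x))
Complex roots r = -2 ± 3i
Applying ICs: C₁ = 3, C₂ = 8/3
Particular solution: y = e^(-2x)(3cos(3x) + (8/3)sin(3x))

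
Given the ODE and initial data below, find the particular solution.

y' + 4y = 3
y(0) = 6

General solution: y = 3/4 + Ce^(-4x)
Applying y(0) = 6: C = 6 - 3/4 = 21/4
Particular solution: y = 3/4 + (21/4)e^(-4x)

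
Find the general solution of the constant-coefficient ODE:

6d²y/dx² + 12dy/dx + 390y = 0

Characteristic equation: 6r² + 12r + 390 = 0
Divide by 6: r² + 2r + 65 = 0
Roots: r = -1 ± 8i (complex conjugates)
General solution: y = e^(-x)(C₁cos(8x) + C₂sin(8x))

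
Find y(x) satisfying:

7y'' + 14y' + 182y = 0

Characteristic equation: 7r² + 14r + 182 = 0
Divide by 7: r² + 2r + 26 = 0
Roots: r = -1 ± 5i (complex conjugates)
General solution: y = e^(-x)(C₁cos(5x) + C₂sin(5x))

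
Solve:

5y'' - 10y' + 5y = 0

Characteristic equation: 5r² - 10r + 5 = 0
Divide by 5: r² - 2r + 1 = 0
Factored: (r - 1)² = 0
Repeated root: r = 1
General solution: y = (C₁ + C₂x)e^x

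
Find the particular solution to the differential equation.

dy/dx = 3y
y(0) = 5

General solution: y = Ce^(3x)
Applying IC y(0) = 5:
Particular solution: y = 5e^(3x)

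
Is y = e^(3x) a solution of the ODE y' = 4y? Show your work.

Verification:
y = e^(3x)
y' = 3e^(3x)
But 4y = 4e^(3x)
y' ≠ 4y — the derivative does not match

No, it is not a solution.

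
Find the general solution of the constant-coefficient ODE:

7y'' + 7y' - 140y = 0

Characteristic equation: 7r² + 7r - 140 = 0
Divide by 7: r² + r - 20 = 0
Roots: r = 4, -5 (distinct real)
General solution: y = C₁e^(4x) + C₂e^(-5x)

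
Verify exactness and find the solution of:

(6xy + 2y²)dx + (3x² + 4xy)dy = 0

Verify exactness: ∂M/∂y = ∂N/∂x ✓
Find F(x,y) such that ∂F/∂x = M, ∂F/∂y = N
Solution: 3x²y + 2xy² = C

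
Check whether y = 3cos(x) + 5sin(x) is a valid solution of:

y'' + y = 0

Verification:
y'' = -3cos(x) - 5sin(x)
y'' + y = 0 ✓

Yes, it is a solution.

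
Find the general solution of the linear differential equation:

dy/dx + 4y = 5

Using integrating factor method:

General solution: y = 5/4 + Ce^(-4x)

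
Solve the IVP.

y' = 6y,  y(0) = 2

General solution: y = Ce^(6x)
Applying IC y(0) = 2:
Particular solution: y = 2e^(6x)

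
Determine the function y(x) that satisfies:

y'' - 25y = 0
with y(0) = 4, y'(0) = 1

General solution: y = C₁e^(5x) + C₂e^(-5x)
Applying ICs: C₁ = 21/10, C₂ = 19/10
Particular solution: y = (21/10)e^(5x) + (19/10)e^(-5x)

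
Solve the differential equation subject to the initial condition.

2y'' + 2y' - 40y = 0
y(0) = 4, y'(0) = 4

General solution: y = C₁e^(4x) + C₂e^(-5x)
Applying ICs: C₁ = 8/3, C₂ = 4/3
Particular solution: y = (8/3)e^(4x) + (4/3)e^(-5x)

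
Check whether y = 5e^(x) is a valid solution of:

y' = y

Verification:
y = 5e^(x)
y' = 5e^(x)
y = 5e^(x)
y' = y ✓

Yes, it is a solution.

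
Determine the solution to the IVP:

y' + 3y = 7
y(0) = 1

General solution: y = 7/3 + Ce^(-3x)
Applying y(0) = 1: C = 1 - 7/3 = -4/3
Particular solution: y = 7/3 - (4/3)e^(-3x)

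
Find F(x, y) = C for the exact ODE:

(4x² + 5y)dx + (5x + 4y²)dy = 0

Verify exactness: ∂M/∂y = ∂N/∂x ✓
Find F(x,y) such that ∂F/∂x = M, ∂F/∂y = N
Solution: 4x³/3 + 5xy + 4y³/3 = C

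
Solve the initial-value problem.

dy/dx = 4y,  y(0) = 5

General solution: y = Ce^(4x)
Applying IC y(0) = 5:
Particular solution: y = 5e^(4x)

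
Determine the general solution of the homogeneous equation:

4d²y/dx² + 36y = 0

Characteristic equation: 4r² + 36 = 0
Divide by 4: r² + 9 = 0
Roots: r = ±3i (complex conjugates)
General solution: y = C₁cos(3x) + C₂sin(3x)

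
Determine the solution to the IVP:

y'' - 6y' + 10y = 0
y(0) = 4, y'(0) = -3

General solution: y = e^(3x)(C₁cos(x) + C₂sin(x))
Complex roots r = 3 ± i
Applying ICs: C₁ = 4, C₂ = -15
Particular solution: y = e^(3x)(4cos(x) - 15sin(x))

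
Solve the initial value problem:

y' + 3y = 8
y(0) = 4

General solution: y = 8/3 + Ce^(-3x)
Applying y(0) = 4: C = 4 - 8/3 = 4/3
Particular solution: y = 8/3 + (4/3)e^(-3x)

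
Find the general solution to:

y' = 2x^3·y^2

Separating variables and integrating:
-1/y = x^4/2 + C

General solution: y^-1 = (-1/2)x^4 + C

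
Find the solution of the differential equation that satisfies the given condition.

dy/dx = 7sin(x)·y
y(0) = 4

General solution: y = Ce^(-7cos(x))
Applying IC y(0) = 4:
Particular solution: y = 4e^(7(1-cos(x)))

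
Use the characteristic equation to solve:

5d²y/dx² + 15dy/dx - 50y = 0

Characteristic equation: 5r² + 15r - 50 = 0
Divide by 5: r² + 3r - 10 = 0
Roots: r = 2, -5 (distinct real)
General solution: y = C₁e^(2x) + C₂e^(-5x)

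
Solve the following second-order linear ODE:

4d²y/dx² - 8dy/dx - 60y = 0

Characteristic equation: 4r² - 8r - 60 = 0
Divide by 4: r² - 2r - 15 = 0
Roots: r = 5, -3 (distinct real)
General solution: y = C₁e^(5x) + C₂e^(-3x)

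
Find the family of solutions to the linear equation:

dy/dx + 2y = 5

Using integrating factor method:

General solution: y = 5/2 + Ce^(-2x)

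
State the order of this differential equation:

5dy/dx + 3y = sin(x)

The order is 1 (highest derivative is of order 1).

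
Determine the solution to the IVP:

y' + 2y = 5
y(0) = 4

General solution: y = 5/2 + Ce^(-2x)
Applying y(0) = 4: C = 4 - 5/2 = 3/2
Particular solution: y = 5/2 + (3/2)e^(-2x)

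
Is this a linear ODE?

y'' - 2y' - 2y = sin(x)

Yes. Linear (y and its derivatives appear to the first power only, no products of y terms)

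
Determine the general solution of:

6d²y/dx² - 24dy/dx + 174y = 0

Characteristic equation: 6r² - 24r + 174 = 0
Divide by 6: r² - 4r + 29 = 0
Roots: r = 2 ± 5i (complex conjugates)
General solution: y = e^(2x)(C₁cos(5x) + C₂sin(5x))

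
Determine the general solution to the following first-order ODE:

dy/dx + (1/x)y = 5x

Using integrating factor method:

General solution: y = (5/3)x^2 + C/x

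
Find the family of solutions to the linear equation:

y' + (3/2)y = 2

Using integrating factor method:

General solution: y = 4/3 + Ce^(-3x/2)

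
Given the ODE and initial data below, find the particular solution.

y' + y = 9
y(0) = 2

General solution: y = 9 + Ce^(-x)
Applying y(0) = 2: C = 2 - 9 = -7
Particular solution: y = 9 - 7e^(-x)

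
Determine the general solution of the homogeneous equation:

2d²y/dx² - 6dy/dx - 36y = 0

Characteristic equation: 2r² - 6r - 36 = 0
Divide by 2: r² - 3r - 18 = 0
Roots: r = 6, -3 (distinct real)
General solution: y = C₁e^(6x) + C₂e^(-3x)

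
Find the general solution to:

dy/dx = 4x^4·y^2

Separating variables and integrating:
-1/y = 4x^5/5 + C

General solution: y^-1 = (-4/5)x^5 + C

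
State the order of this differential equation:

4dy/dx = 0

The order is 1 (highest derivative is of order 1).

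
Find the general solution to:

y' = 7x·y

Separating variables and integrating:
ln|y| = 7x^2/2 + C

General solution: y = Ce^(7x^2/2)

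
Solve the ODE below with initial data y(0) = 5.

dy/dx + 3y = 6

General solution: y = 2 + Ce^(-3x)
Applying y(0) = 5: C = 5 - 2 = 3
Particular solution: y = 2 + 3e^(-3x)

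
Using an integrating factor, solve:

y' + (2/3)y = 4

Using integrating factor method:

General solution: y = 6 + Ce^(-2x/3)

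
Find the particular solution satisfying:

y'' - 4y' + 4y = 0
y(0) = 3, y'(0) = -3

General solution: y = (C₁ + C₂x)e^(2x)
Repeated root r = 2
Applying ICs: C₁ = 3, C₂ = -9
Particular solution: y = (3 - 9x)e^(2x)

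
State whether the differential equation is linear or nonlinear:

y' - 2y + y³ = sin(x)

Nonlinear (y³ term)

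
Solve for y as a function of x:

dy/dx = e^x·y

Separating variables and integrating:
ln|y| = e^x + C

General solution: y = Ce^(e^x)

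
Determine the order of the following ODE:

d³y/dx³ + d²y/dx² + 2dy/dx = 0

The order is 3 (highest derivative is of order 3).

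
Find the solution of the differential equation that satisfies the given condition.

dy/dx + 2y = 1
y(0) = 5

General solution: y = 1/2 + Ce^(-2x)
Applying y(0) = 5: C = 5 - 1/2 = 9/2
Particular solution: y = 1/2 + (9/2)e^(-2x)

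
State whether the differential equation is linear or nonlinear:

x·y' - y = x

Linear (y and its derivatives appear to the first power only, no products of y terms)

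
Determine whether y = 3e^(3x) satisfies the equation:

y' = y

Verification:
y = 3e^(3x)
y' = 9e^(3x)
But y = 3e^(3x)
y' ≠ y — the derivative does not match

No, it is not a solution.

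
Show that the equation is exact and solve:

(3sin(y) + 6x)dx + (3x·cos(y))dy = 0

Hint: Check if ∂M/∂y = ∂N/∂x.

Verify exactness: ∂M/∂y = ∂N/∂x ✓
Find F(x,y) such that ∂F/∂x = M, ∂F/∂y = N
Solution: 3x·sin(y) + 3x² = C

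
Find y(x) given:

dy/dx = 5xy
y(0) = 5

General solution: y = Ce^(5x²/2)
Applying IC y(0) = 5:
Particular solution: y = 5e^(5x²/2)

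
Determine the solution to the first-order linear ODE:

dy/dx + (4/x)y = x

Using integrating factor method:

General solution: y = (1/6)x^2 + Cx^(-4)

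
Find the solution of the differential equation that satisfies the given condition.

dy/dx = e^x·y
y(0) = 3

General solution: y = Ce^(e^x)
Applying IC y(0) = 3:
Particular solution: y = 3e^(e^x - 1)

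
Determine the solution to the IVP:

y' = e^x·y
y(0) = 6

General solution: y = Ce^(e^x)
Applying IC y(0) = 6:
Particular solution: y = 6e^(e^x - 1)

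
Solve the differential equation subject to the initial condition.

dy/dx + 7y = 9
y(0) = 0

General solution: y = 9/7 + Ce^(-7x)
Applying y(0) = 0: C = 0 - 9/7 = -9/7
Particular solution: y = 9/7 - (9/7)e^(-7x)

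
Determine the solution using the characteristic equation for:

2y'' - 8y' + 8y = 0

Characteristic equation: 2r² - 8r + 8 = 0
Divide by 2: r² - 4r + 4 = 0
Factored: (r - 2)² = 0
Repeated root: r = 2
General solution: y = (C₁ + C₂x)e^(2x)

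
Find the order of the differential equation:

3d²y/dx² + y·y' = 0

The order is 2 (highest derivative is of order 2).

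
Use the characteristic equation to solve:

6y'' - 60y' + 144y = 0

Characteristic equation: 6r² - 60r + 144 = 0
Divide by 6: r² - 10r + 24 = 0
Roots: r = 4, 6 (distinct real)
General solution: y = C₁e^(4x) + C₂e^(6x)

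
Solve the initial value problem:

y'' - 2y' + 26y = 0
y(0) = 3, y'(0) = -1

General solution: y = e^x(C₁cos(5x) + C₂sin(5x))
Complex roots r = 1 ± 5i
Applying ICs: C₁ = 3, C₂ = -4/5
Particular solution: y = e^x(3cos(5x) - (4/5)sin(5x))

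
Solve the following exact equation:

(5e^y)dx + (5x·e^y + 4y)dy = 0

Verify exactness: ∂M/∂y = ∂N/∂x ✓
Find F(x,y) such that ∂F/∂x = M, ∂F/∂y = N
Solution: 5x·e^y + 2y² = C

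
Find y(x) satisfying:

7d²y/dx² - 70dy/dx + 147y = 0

Characteristic equation: 7r² - 70r + 147 = 0
Divide by 7: r² - 10r + 21 = 0
Roots: r = 3, 7 (distinct real)
General solution: y = C₁e^(3x) + C₂e^(7x)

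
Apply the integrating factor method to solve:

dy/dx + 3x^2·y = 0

Using integrating factor method:

General solution: y = Ce^(-x^3)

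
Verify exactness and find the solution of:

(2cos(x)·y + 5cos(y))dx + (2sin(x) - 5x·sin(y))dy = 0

Verify exactness: ∂M/∂y = ∂N/∂x ✓
Find F(x,y) such that ∂F/∂x = M, ∂F/∂y = N
Solution: 2sin(x)·y + 5x·cos(y) = C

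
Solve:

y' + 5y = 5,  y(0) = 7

General solution: y = 1 + Ce^(-5x)
Applying y(0) = 7: C = 7 - 1 = 6
Particular solution: y = 1 + 6e^(-5x)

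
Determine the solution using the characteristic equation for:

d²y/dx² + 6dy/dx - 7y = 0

Characteristic equation: r² + 6r - 7 = 0
Roots: r = 1, -7 (distinct real)
General solution: y = C₁e^x + C₂e^(-7x)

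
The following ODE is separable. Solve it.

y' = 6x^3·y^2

Separating variables and integrating:
-1/y = 3x^4/2 + C

General solution: y^-1 = (-3/2)x^4 + C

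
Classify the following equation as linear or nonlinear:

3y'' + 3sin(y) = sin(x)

Nonlinear (sin(y) is nonlinear in y)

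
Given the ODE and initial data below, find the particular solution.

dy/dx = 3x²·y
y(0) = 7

General solution: y = Ce^(x³)
Applying IC y(0) = 7:
Particular solution: y = 7e^(x³)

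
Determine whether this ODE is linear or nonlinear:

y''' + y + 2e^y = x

Nonlinear (e^y is nonlinear in y)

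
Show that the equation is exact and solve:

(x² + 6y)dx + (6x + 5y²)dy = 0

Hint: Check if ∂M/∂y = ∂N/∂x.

Verify exactness: ∂M/∂y = ∂N/∂x ✓
Find F(x,y) such that ∂F/∂x = M, ∂F/∂y = N
Solution: x³/3 + 6xy + 5y³/3 = C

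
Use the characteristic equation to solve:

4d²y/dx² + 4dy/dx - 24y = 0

Characteristic equation: 4r² + 4r - 24 = 0
Divide by 4: r² + r - 6 = 0
Roots: r = 2, -3 (distinct real)
General solution: y = C₁e^(2x) + C₂e^(-3x)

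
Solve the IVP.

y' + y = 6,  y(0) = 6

General solution: y = 6 + Ce^(-x)
Applying y(0) = 6: C = 6 - 6 = 0
Particular solution: y = 6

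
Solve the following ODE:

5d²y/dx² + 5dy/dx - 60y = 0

Characteristic equation: 5r² + 5r - 60 = 0
Divide by 5: r² + r - 12 = 0
Roots: r = 3, -4 (distinct real)
General solution: y = C₁e^(3x) + C₂e^(-4x)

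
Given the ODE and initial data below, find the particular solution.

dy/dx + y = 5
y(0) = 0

General solution: y = 5 + Ce^(-x)
Applying y(0) = 0: C = 0 - 5 = -5
Particular solution: y = 5 - 5e^(-x)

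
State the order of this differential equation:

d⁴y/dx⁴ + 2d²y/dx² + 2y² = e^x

The order is 4 (highest derivative is of order 4).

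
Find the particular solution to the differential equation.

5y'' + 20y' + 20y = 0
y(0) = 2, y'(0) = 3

General solution: y = (C₁ + C₂x)e^(-2x)
Repeated root r = -2
Applying ICs: C₁ = 2, C₂ = 7
Particular solution: y = (2 + 7x)e^(-2x)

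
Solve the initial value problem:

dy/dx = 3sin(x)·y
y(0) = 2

General solution: y = Ce^(-3cos(x))
Applying IC y(0) = 2:
Particular solution: y = 2e^(3(1-cos(x)))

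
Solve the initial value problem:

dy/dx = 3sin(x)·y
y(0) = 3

General solution: y = Ce^(-3cos(x))
Applying IC y(0) = 3:
Particular solution: y = 3e^(3(1-cos(x)))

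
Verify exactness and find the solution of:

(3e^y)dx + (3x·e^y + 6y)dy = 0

Verify exactness: ∂M/∂y = ∂N/∂x ✓
Find F(x,y) such that ∂F/∂x = M, ∂F/∂y = N
Solution: 3x·e^y + 3y² = C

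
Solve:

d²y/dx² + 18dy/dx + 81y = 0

Characteristic equation: r² + 18r + 81 = 0
Factored: (r + 9)² = 0
Repeated root: r = -9
General solution: y = (C₁ + C₂x)e^(-9x)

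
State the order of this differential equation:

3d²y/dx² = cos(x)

The order is 2 (highest derivative is of order 2).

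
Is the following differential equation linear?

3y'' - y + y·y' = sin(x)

No. Nonlinear (product y·y')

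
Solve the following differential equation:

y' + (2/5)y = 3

Using integrating factor method:

General solution: y = 15/2 + Ce^(-2x/5)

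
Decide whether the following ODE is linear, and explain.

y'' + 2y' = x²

Linear (y and its derivatives appear to the first power only, no products of y terms)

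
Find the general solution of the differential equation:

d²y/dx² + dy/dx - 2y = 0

Characteristic equation: r² + r - 2 = 0
Roots: r = 1, -2 (distinct real)
General solution: y = C₁e^x + C₂e^(-2x)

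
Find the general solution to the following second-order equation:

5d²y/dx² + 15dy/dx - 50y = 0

Characteristic equation: 5r² + 15r - 50 = 0
Divide by 5: r² + 3r - 10 = 0
Roots: r = 2, -5 (distinct real)
General solution: y = C₁e^(2x) + C₂e^(-5x)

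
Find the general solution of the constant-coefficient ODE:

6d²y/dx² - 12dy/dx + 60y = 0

Characteristic equation: 6r² - 12r + 60 = 0
Divide by 6: r² - 2r + 10 = 0
Roots: r = 1 ± 3i (complex conjugates)
General solution: y = e^x(C₁cos(3x) + C₂sin(3x))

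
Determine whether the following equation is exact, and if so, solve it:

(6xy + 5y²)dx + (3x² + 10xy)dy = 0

Verify exactness: ∂M/∂y = ∂N/∂x ✓
Find F(x,y) such that ∂F/∂x = M, ∂F/∂y = N
Solution: 3x²y + 5xy² = C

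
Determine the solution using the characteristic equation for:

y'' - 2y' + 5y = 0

Characteristic equation: r² - 2r + 5 = 0
Roots: r = 1 ± 2i (complex conjugates)
General solution: y = e^x(C₁cos(2x) + C₂sin(2x))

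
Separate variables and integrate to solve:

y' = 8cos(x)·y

Separating variables and integrating:
ln|y| = 8sin(x) + C

General solution: y = Ce^(8sin(x))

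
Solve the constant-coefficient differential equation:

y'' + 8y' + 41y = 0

Characteristic equation: r² + 8r + 41 = 0
Roots: r = -4 ± 5i (complex conjugates)
General solution: y = e^(-4x)(C₁cos(5x) + C₂sin(5x))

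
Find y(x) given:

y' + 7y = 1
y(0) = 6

General solution: y = 1/7 + Ce^(-7x)
Applying y(0) = 6: C = 6 - 1/7 = 41/7
Particular solution: y = 1/7 + (41/7)e^(-7x)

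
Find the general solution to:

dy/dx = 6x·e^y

Separating variables and integrating:
-e^(-y) = 3x² + C

General solution: y = -ln(C - 3x²)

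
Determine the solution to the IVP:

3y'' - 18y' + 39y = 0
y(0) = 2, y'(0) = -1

General solution: y = e^(3x)(C₁cos(2x) + C₂sin(2x))
Complex roots r = 3 ± 2i
Applying ICs: C₁ = 2, C₂ = -7/2
Particular solution: y = e^(3x)(2cos(2x) - (7/2)sin(2x))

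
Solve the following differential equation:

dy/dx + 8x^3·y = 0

Using integrating factor method:

General solution: y = Ce^(-2x^4)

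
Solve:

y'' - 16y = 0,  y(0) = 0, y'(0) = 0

General solution: y = C₁e^(4x) + C₂e^(-4x)
Applying ICs: C₁ = 0, C₂ = 0
Particular solution: y = 0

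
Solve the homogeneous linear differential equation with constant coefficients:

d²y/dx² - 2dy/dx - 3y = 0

Characteristic equation: r² - 2r - 3 = 0
Roots: r = 3, -1 (distinct real)
General solution: y = C₁e^(3x) + C₂e^(-x)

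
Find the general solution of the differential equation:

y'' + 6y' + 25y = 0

Characteristic equation: r² + 6r + 25 = 0
Roots: r = -3 ± 4i (complex conjugates)
General solution: y = e^(-3x)(C₁cos(4x) + C₂sin(4x))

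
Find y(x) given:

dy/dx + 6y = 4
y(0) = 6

General solution: y = 2/3 + Ce^(-6x)
Applying y(0) = 6: C = 6 - 2/3 = 16/3
Particular solution: y = 2/3 + (16/3)e^(-6x)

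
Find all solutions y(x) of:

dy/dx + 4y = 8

Using integrating factor method:

General solution: y = 2 + Ce^(-4x)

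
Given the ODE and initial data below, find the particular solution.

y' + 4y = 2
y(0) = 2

General solution: y = 1/2 + Ce^(-4x)
Applying y(0) = 2: C = 2 - 1/2 = 3/2
Particular solution: y = 1/2 + (3/2)e^(-4x)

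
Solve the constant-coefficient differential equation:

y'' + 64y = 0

Characteristic equation: r² + 64 = 0
Roots: r = ±8i (complex conjugates)
General solution: y = C₁cos(8x) + C₂sin(8x)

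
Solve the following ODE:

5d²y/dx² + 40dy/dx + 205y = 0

Characteristic equation: 5r² + 40r + 205 = 0
Divide by 5: r² + 8r + 41 = 0
Roots: r = -4 ± 5i (complex conjugates)
General solution: y = e^(-4x)(C₁cos(5x) + C₂sin(5x))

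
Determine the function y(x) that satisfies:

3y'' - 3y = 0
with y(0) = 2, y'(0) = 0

General solution: y = C₁e^x + C₂e^(-x)
Applying ICs: C₁ = 1, C₂ = 1
Particular solution: y = e^x + e^(-x)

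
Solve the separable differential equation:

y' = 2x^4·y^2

Separating variables and integrating:
-1/y = 2x^5/5 + C

General solution: y^-1 = (-2/5)x^5 + C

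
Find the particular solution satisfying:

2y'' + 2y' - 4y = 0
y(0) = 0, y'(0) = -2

General solution: y = C₁e^x + C₂e^(-2x)
Applying ICs: C₁ = -2/3, C₂ = 2/3
Particular solution: y = -(2/3)e^x + (2/3)e^(-2x)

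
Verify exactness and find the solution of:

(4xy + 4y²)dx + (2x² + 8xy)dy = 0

Verify exactness: ∂M/∂y = ∂N/∂x ✓
Find F(x,y) such that ∂F/∂x = M, ∂F/∂y = N
Solution: 2x²y + 4xy² = C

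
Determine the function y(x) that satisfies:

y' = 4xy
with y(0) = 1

General solution: y = Ce^(2x²)
Applying IC y(0) = 1:
Particular solution: y = e^(2x²)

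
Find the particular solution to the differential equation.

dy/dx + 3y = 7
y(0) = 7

General solution: y = 7/3 + Ce^(-3x)
Applying y(0) = 7: C = 7 - 7/3 = 14/3
Particular solution: y = 7/3 + (14/3)e^(-3x)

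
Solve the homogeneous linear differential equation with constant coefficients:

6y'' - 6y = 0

Characteristic equation: 6r² - 6 = 0
Divide by 6: r² - 1 = 0
Roots: r = 1, -1 (distinct real)
General solution: y = C₁e^x + C₂e^(-x)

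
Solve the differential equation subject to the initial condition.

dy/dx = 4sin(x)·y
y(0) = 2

General solution: y = Ce^(-4cos(x))
Applying IC y(0) = 2:
Particular solution: y = 2e^(4(1-cos(x)))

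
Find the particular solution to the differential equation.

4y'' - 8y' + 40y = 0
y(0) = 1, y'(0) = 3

General solution: y = e^x(C₁cos(3x) + C₂sin(3x))
Complex roots r = 1 ± 3i
Applying ICs: C₁ = 1, C₂ = 2/3
Particular solution: y = e^x(cos(3x) + (2/3)sin(3x))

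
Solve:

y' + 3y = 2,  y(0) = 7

General solution: y = 2/3 + Ce^(-3x)
Applying y(0) = 7: C = 7 - 2/3 = 19/3
Particular solution: y = 2/3 + (19/3)e^(-3x)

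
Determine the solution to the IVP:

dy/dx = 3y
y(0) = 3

General solution: y = Ce^(3x)
Applying IC y(0) = 3:
Particular solution: y = 3e^(3x)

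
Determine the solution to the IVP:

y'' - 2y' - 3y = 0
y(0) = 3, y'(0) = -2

General solution: y = C₁e^(3x) + C₂e^(-x)
Applying ICs: C₁ = 1/4, C₂ = 11/4
Particular solution: y = (1/4)e^(3x) + (11/4)e^(-x)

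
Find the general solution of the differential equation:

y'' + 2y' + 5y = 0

Characteristic equation: r² + 2r + 5 = 0
Roots: r = -1 ± 2i (complex conjugates)
General solution: y = e^(-x)(C₁cos(2x) + C₂sin(2x))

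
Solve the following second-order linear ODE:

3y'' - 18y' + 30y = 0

Characteristic equation: 3r² - 18r + 30 = 0
Divide by 3: r² - 6r + 10 = 0
Roots: r = 3 ± i (complex conjugates)
General solution: y = e^(3x)(C₁cos(x) + C₂sin(x))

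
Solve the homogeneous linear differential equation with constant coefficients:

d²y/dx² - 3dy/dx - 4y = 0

Characteristic equation: r² - 3r - 4 = 0
Roots: r = 4, -1 (distinct real)
General solution: y = C₁e^(4x) + C₂e^(-x)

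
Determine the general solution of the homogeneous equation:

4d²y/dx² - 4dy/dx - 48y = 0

Characteristic equation: 4r² - 4r - 48 = 0
Divide by 4: r² - r - 12 = 0
Roots: r = 4, -3 (distinct real)
General solution: y = C₁e^(4x) + C₂e^(-3x)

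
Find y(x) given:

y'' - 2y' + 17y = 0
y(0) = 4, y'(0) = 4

General solution: y = e^x(C₁cos(4x) + C₂sin(4x))
Complex roots r = 1 ± 4i
Applying ICs: C₁ = 4, C₂ = 0
Particular solution: y = e^x(4cos(4x))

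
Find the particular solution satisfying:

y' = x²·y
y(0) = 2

General solution: y = Ce^(x³/3)
Applying IC y(0) = 2:
Particular solution: y = 2e^(x³/3)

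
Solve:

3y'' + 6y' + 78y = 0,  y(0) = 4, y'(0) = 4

General solution: y = e^(-x)(C₁cos(5x) + C₂sin(5x))
Complex roots r = -1 ± 5i
Applying ICs: C₁ = 4, C₂ = 8/5
Particular solution: y = e^(-x)(4cos(5x) + (8/5)sin(5x))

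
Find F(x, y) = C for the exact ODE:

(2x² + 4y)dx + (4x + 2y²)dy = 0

Verify exactness: ∂M/∂y = ∂N/∂x ✓
Find F(x,y) such that ∂F/∂x = M, ∂F/∂y = N
Solution: 2x³/3 + 4xy + 2y³/3 = C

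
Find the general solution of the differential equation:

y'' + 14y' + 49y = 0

Characteristic equation: r² + 14r + 49 = 0
Factored: (r + 7)² = 0
Repeated root: r = -7
General solution: y = (C₁ + C₂x)e^(-7x)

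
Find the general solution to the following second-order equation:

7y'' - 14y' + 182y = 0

Characteristic equation: 7r² - 14r + 182 = 0
Divide by 7: r² - 2r + 26 = 0
Roots: r = 1 ± 5i (complex conjugates)
General solution: y = e^x(C₁cos(5x) + C₂sin(5x))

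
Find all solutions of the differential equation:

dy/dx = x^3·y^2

Separating variables and integrating:
-1/y = x^4/4 + C

General solution: y^-1 = (-1/4)x^4 + C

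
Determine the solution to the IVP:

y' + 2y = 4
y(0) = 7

General solution: y = 2 + Ce^(-2x)
Applying y(0) = 7: C = 7 - 2 = 5
Particular solution: y = 2 + 5e^(-2x)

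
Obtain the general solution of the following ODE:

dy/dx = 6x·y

Separating variables and integrating:
ln|y| = 3x^2 + C

General solution: y = Ce^(3x^2)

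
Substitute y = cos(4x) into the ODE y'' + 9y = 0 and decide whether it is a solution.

Verification:
y'' = -16cos(4x)
y'' + 9y ≠ 0 (frequency mismatch: got 16 instead of 9)

No, it is not a solution.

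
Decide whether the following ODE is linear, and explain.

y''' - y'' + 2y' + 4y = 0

Linear (y and its derivatives appear to the first power only, no products of y terms)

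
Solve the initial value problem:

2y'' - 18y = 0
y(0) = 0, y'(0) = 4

General solution: y = C₁e^(3x) + C₂e^(-3x)
Applying ICs: C₁ = 2/3, C₂ = -2/3
Particular solution: y = (2/3)e^(3x) - (2/3)e^(-3x)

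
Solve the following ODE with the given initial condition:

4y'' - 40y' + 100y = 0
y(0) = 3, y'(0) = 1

General solution: y = (C₁ + C₂x)e^(5x)
Repeated root r = 5
Applying ICs: C₁ = 3, C₂ = -14
Particular solution: y = (3 - 14x)e^(5x)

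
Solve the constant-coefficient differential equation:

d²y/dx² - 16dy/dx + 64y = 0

Characteristic equation: r² - 16r + 64 = 0
Factored: (r - 8)² = 0
Repeated root: r = 8
General solution: y = (C₁ + C₂x)e^(8x)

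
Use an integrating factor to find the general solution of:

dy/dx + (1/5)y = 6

Using integrating factor method:

General solution: y = 30 + Ce^(-x/5)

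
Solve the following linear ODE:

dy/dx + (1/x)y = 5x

Using integrating factor method:

General solution: y = (5/3)x^2 + C/x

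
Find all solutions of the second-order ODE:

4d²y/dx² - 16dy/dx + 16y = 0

Characteristic equation: 4r² - 16r + 16 = 0
Divide by 4: r² - 4r + 4 = 0
Factored: (r - 2)² = 0
Repeated root: r = 2
General solution: y = (C₁ + C₂x)e^(2x)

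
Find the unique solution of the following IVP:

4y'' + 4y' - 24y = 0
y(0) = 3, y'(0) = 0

General solution: y = C₁e^(2x) + C₂e^(-3x)
Applying ICs: C₁ = 9/5, C₂ = 6/5
Particular solution: y = (9/5)e^(2x) + (6/5)e^(-3x)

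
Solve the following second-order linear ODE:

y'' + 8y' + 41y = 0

Characteristic equation: r² + 8r + 41 = 0
Roots: r = -4 ± 5i (complex conjugates)
General solution: y = e^(-4x)(C₁cos(5x) + C₂sin(5x))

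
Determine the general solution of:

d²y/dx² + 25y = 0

Characteristic equation: r² + 25 = 0
Roots: r = ±5i (complex conjugates)
General solution: y = C₁cos(5x) + C₂sin(5x)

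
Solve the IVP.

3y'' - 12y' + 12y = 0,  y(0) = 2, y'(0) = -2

General solution: y = (C₁ + C₂x)e^(2x)
Repeated root r = 2
Applying ICs: C₁ = 2, C₂ = -6
Particular solution: y = (2 - 6x)e^(2x)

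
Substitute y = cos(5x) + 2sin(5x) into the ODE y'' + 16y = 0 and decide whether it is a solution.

Verification:
y'' = -25cos(5x) - 50sin(5x)
y'' + 16y ≠ 0 (frequency mismatch: got 25 instead of 16)

No, it is not a solution.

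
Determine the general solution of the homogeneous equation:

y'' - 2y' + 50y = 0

Characteristic equation: r² - 2r + 50 = 0
Roots: r = 1 ± 7i (complex conjugates)
General solution: y = e^x(C₁cos(7x) + C₂sin(7x))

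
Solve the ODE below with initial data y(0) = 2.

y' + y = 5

General solution: y = 5 + Ce^(-x)
Applying y(0) = 2: C = 2 - 5 = -3
Particular solution: y = 5 - 3e^(-x)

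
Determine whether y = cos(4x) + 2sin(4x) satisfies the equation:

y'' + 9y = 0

Verification:
y'' = -16cos(4x) - 32sin(4x)
y'' + 9y ≠ 0 (frequency mismatch: got 16 instead of 9)

No, it is not a solution.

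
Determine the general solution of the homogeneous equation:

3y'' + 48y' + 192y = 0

Characteristic equation: 3r² + 48r + 192 = 0
Divide by 3: r² + 16r + 64 = 0
Factored: (r + 8)² = 0
Repeated root: r = -8
General solution: y = (C₁ + C₂x)e^(-8x)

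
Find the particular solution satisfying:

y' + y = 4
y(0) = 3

General solution: y = 4 + Ce^(-x)
Applying y(0) = 3: C = 3 - 4 = -1
Particular solution: y = 4 - e^(-x)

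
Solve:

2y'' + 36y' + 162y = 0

Characteristic equation: 2r² + 36r + 162 = 0
Divide by 2: r² + 18r + 81 = 0
Factored: (r + 9)² = 0
Repeated root: r = -9
General solution: y = (C₁ + C₂x)e^(-9x)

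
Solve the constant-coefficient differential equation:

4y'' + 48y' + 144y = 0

Characteristic equation: 4r² + 48r + 144 = 0
Divide by 4: r² + 12r + 36 = 0
Factored: (r + 6)² = 0
Repeated root: r = -6
General solution: y = (C₁ + C₂x)e^(-6x)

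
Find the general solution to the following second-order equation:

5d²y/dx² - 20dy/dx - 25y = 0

Characteristic equation: 5r² - 20r - 25 = 0
Divide by 5: r² - 4r - 5 = 0
Roots: r = 5, -1 (distinct real)
General solution: y = C₁e^(5x) + C₂e^(-x)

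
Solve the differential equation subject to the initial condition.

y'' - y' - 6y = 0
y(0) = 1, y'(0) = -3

General solution: y = C₁e^(3x) + C₂e^(-2x)
Applying ICs: C₁ = -1/5, C₂ = 6/5
Particular solution: y = -(1/5)e^(3x) + (6/5)e^(-2x)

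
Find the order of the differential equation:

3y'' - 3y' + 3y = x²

The order is 2 (highest derivative is of order 2).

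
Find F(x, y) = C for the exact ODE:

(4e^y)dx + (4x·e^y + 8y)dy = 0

Verify exactness: ∂M/∂y = ∂N/∂x ✓
Find F(x,y) such that ∂F/∂x = M, ∂F/∂y = N
Solution: 4x·e^y + 4y² = C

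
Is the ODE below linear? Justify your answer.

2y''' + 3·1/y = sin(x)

No. Nonlinear (1/y term)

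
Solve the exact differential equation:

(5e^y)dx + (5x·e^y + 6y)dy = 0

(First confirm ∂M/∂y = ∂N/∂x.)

Verify exactness: ∂M/∂y = ∂N/∂x ✓
Find F(x,y) such that ∂F/∂x = M, ∂F/∂y = N
Solution: 5x·e^y + 3y² = C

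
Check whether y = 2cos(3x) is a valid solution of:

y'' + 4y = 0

Verification:
y'' = -18cos(3x)
y'' + 4y ≠ 0 (frequency mismatch: got 9 instead of 4)

No, it is not a solution.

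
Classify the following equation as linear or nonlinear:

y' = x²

Linear (y and its derivatives appear to the first power only, no products of y terms)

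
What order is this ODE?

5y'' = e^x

The order is 2 (highest derivative is of order 2).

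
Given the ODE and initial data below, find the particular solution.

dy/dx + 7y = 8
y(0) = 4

General solution: y = 8/7 + Ce^(-7x)
Applying y(0) = 4: C = 4 - 8/7 = 20/7
Particular solution: y = 8/7 + (20/7)e^(-7x)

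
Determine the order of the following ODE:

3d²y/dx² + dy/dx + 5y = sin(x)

The order is 2 (highest derivative is of order 2).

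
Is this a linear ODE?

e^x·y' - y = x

Yes. Linear (y and its derivatives appear to the first power only, no products of y terms)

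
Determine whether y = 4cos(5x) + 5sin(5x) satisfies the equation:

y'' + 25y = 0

Verification:
y'' = -100cos(5x) - 125sin(5x)
y'' + 25y = 0 ✓

Yes, it is a solution.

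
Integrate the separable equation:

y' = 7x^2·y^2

Separating variables and integrating:
-1/y = 7x^3/3 + C

General solution: y^-1 = (-7/3)x^3 + C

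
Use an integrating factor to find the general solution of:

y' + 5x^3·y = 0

Using integrating factor method:

General solution: y = Ce^(-5x^4/4)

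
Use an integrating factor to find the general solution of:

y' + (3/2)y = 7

Using integrating factor method:

General solution: y = 14/3 + Ce^(-3x/2)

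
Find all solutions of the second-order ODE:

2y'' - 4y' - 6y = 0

Characteristic equation: 2r² - 4r - 6 = 0
Divide by 2: r² - 2r - 3 = 0
Roots: r = 3, -1 (distinct real)
General solution: y = C₁e^(3x) + C₂e^(-x)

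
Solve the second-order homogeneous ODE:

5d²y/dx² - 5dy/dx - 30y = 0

Characteristic equation: 5r² - 5r - 30 = 0
Divide by 5: r² - r - 6 = 0
Roots: r = 3, -2 (distinct real)
General solution: y = C₁e^(3x) + C₂e^(-2x)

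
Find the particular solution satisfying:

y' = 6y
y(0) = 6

General solution: y = Ce^(6x)
Applying IC y(0) = 6:
Particular solution: y = 6e^(6x)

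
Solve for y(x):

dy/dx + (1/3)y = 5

Using integrating factor method:

General solution: y = 15 + Ce^(-x/3)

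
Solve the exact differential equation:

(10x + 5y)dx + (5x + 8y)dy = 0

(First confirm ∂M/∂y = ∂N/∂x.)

Verify exactness: ∂M/∂y = ∂N/∂x ✓
Find F(x,y) such that ∂F/∂x = M, ∂F/∂y = N
Solution: 5x² + 5xy + 4y² = C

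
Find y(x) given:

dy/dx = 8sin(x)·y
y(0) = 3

General solution: y = Ce^(-8cos(x))
Applying IC y(0) = 3:
Particular solution: y = 3e^(8(1-cos(x)))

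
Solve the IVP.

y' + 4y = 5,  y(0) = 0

General solution: y = 5/4 + Ce^(-4x)
Applying y(0) = 0: C = 0 - 5/4 = -5/4
Particular solution: y = 5/4 - (5/4)e^(-4x)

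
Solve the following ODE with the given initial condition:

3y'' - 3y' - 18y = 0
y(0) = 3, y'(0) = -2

General solution: y = C₁e^(3x) + C₂e^(-2x)
Applying ICs: C₁ = 4/5, C₂ = 11/5
Particular solution: y = (4/5)e^(3x) + (11/5)e^(-2x)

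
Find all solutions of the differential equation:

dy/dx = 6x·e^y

Separating variables and integrating:
-e^(-y) = 3x² + C

General solution: y = -ln(C - 3x²)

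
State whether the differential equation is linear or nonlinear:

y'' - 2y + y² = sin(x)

Nonlinear (y² term)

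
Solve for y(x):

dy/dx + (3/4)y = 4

Using integrating factor method:

General solution: y = 16/3 + Ce^(-3x/4)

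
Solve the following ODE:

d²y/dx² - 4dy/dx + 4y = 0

Characteristic equation: r² - 4r + 4 = 0
Factored: (r - 2)² = 0
Repeated root: r = 2
General solution: y = (C₁ + C₂x)e^(2x)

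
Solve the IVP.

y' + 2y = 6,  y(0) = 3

General solution: y = 3 + Ce^(-2x)
Applying y(0) = 3: C = 3 - 3 = 0
Particular solution: y = 3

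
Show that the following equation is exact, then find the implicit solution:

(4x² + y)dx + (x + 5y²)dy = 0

Verify exactness: ∂M/∂y = ∂N/∂x ✓
Find F(x,y) such that ∂F/∂x = M, ∂F/∂y = N
Solution: 4x³/3 + xy + 5y³/3 = C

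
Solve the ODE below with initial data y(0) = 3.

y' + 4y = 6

General solution: y = 3/2 + Ce^(-4x)
Applying y(0) = 3: C = 3 - 3/2 = 3/2
Particular solution: y = 3/2 + (3/2)e^(-4x)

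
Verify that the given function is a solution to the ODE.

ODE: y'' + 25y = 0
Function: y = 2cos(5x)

Verification:
y'' = -50cos(5x)
y'' + 25y = 0 ✓

Yes, it is a solution.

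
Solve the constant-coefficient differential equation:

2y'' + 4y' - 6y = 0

Characteristic equation: 2r² + 4r - 6 = 0
Divide by 2: r² + 2r - 3 = 0
Roots: r = 1, -3 (distinct real)
General solution: y = C₁e^x + C₂e^(-3x)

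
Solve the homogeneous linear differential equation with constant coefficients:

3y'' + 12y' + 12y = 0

Characteristic equation: 3r² + 12r + 12 = 0
Divide by 3: r² + 4r + 4 = 0
Factored: (r + 2)² = 0
Repeated root: r = -2
General solution: y = (C₁ + C₂x)e^(-2x)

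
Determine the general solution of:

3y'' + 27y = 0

Characteristic equation: 3r² + 27 = 0
Divide by 3: r² + 9 = 0
Roots: r = ±3i (complex conjugates)
General solution: y = C₁cos(3x) + C₂sin(3x)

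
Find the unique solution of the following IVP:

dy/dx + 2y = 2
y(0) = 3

General solution: y = 1 + Ce^(-2x)
Applying y(0) = 3: C = 3 - 1 = 2
Particular solution: y = 1 + 2e^(-2x)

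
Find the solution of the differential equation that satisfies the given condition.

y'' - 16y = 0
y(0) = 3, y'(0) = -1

General solution: y = C₁e^(4x) + C₂e^(-4x)
Applying ICs: C₁ = 11/8, C₂ = 13/8
Particular solution: y = (11/8)e^(4x) + (13/8)e^(-4x)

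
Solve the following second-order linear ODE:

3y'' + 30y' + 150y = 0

Characteristic equation: 3r² + 30r + 150 = 0
Divide by 3: r² + 10r + 50 = 0
Roots: r = -5 ± 5i (complex conjugates)
General solution: y = e^(-5x)(C₁cos(5x) + C₂sin(5x))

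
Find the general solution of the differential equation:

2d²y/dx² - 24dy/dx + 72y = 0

Characteristic equation: 2r² - 24r + 72 = 0
Divide by 2: r² - 12r + 36 = 0
Factored: (r - 6)² = 0
Repeated root: r = 6
General solution: y = (C₁ + C₂x)e^(6x)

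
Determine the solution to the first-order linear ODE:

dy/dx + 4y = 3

Using integrating factor method:

General solution: y = 3/4 + Ce^(-4x)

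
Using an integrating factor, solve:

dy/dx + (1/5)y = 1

Using integrating factor method:

General solution: y = 5 + Ce^(-x/5)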